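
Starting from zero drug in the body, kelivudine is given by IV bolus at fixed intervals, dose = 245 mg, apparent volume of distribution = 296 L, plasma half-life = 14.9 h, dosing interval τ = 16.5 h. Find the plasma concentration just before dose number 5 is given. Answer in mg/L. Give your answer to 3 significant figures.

C₀ per dose = Dose / Vd = 245 / 296 = 0.8277 mg/L
k = ln2 / t½ = 0.693147 / 14.9 = 0.04652 h⁻¹
Fraction remaining after one interval: r = e^(−kτ) = e^(−0.04652 × 16.5) = 0.4641
Before dose 5, 4 doses have been given (aged 1τ, 2τ, 3τ, 4τ).
C_trough = C₀ × (r + r² + … + r^4) = C₀ × r(1−r^4)/(1−r)
        = 0.8277 × 0.4641 × (1 − 0.04639) / (1 − 0.4641) = 0.6836 mg/L

0.684 mg/L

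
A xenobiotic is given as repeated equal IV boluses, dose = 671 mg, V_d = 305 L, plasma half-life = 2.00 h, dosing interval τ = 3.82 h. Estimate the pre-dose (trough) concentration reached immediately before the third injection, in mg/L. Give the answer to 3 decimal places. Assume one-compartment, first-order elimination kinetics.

0.741 mg/L

C₀ per dose = Dose / Vd = 671 / 305 = 2.200 mg/L
k = ln2 / t½ = 0.693147 / 2.00 = 0.3466 h⁻¹
Fraction remaining after one interval: r = e^(−kτ) = e^(−0.3466 × 3.82) = 0.2661
Before dose 3, 2 doses have been given (aged 1τ, 2τ).
C_trough = C₀ × (r + r²) = 2.200 × (0.2661 + 0.07081) = 0.7412 mg/L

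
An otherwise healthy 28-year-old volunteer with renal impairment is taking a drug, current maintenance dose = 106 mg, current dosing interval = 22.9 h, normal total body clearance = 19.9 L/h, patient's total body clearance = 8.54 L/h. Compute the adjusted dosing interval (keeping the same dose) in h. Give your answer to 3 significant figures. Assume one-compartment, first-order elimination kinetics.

To keep the same average steady-state level, dosing rate must scale with clearance.
CL ratio = 8.54 / 19.9 = 0.4291
New interval (same dose) = 22.9 / 0.4291 = 53.37 h

53.4 h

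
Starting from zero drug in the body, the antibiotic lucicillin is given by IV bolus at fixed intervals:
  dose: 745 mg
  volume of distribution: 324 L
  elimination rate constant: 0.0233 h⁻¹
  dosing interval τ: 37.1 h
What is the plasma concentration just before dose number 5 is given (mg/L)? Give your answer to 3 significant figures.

1.62 mg/L

C₀ per dose = Dose / Vd = 745 / 324 = 2.299 mg/L
Fraction remaining after one interval: r = e^(−kτ) = e^(−0.02330 × 37.1) = 0.4213
Before dose 5, 4 doses have been given (aged 1τ, 2τ, 3τ, 4τ).
C_trough = C₀ × (r + r² + … + r^4) = C₀ × r(1−r^4)/(1−r)
        = 2.299 × 0.4213 × (1 − 0.03150) / (1 − 0.4213) = 1.621 mg/L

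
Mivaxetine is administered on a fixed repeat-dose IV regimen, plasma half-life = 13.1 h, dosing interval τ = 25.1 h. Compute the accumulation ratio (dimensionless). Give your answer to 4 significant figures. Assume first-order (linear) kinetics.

1.361

k = ln2 / t½ = 0.693147 / 13.1 = 0.05291 h⁻¹
e^(−kτ) = e^(−0.05291 × 25.1) = 0.2650
Accumulation ratio R = 1 / (1 − e^(−kτ)) = 1 / (1 − 0.2650) = 1.361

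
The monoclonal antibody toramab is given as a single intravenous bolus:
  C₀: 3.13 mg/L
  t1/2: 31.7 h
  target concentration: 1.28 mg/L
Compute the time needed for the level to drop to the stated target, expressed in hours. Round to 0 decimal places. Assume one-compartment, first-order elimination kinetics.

41 h

k = ln2 / t½ = 0.693147 / 31.7 = 0.02187 h⁻¹
t = ln(C₀ / C) / k = ln(3.130 / 1.28) / 0.02187
  = ln(2.445) / 0.02187 = 0.8940 / 0.02187 = 40.88 h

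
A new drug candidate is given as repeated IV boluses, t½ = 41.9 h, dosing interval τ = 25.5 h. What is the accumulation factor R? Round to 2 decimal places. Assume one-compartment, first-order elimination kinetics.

k = ln2 / t½ = 0.693147 / 41.9 = 0.01654 h⁻¹
e^(−kτ) = e^(−0.01654 × 25.5) = 0.6559
Accumulation ratio R = 1 / (1 − e^(−kτ)) = 1 / (1 − 0.6559) = 2.906

2.91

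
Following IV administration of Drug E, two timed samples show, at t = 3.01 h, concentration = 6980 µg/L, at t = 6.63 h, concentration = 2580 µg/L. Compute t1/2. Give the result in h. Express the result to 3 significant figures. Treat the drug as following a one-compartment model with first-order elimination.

2.52 h

k = ln(C₁/C₂) / (t₂ − t₁) = ln(6980/2580) / (6.63 − 3.01)
  = 0.9953 / 3.620 = 0.2749 h⁻¹
t½ = ln2 / k = 0.693147 / 0.2749 = 2.521 h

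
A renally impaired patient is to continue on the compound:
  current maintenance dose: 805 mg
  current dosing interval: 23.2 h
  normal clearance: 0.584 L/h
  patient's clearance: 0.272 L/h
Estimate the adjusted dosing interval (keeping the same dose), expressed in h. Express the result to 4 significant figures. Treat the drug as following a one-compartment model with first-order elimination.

To keep the same average steady-state level, dosing rate must scale with clearance.
CL ratio = 0.272 / 0.584 = 0.4658
New interval (same dose) = 23.2 / 0.4658 = 49.81 h

49.81 h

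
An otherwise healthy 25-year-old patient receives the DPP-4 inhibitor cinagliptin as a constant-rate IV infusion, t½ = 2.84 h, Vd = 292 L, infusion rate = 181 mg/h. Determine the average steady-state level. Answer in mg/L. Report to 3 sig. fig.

2.54 mg/L

k = ln2 / t½ = 0.693147 / 2.84 = 0.2441 h⁻¹
CL = k × Vd = 0.2441 × 292 = 71.28 L/h
At steady state Css = R₀ / CL = 181 / 71.28 = 2.539 mg/L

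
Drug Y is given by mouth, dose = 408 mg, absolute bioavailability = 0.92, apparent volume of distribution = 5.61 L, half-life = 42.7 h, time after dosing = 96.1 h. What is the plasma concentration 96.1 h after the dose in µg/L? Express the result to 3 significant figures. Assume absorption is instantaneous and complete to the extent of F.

Amount reaching circulation = F × Dose = 0.92 × 408.0 = 375.4 mg
C₀ = F·Dose / Vd = 375.4 / 5.61 = 66.92 mg/L
k = ln2 / t½ = 0.693147 / 42.7 = 0.01623 h⁻¹
C = C₀ · e^(−k·t) = 66.92 × e^(−0.01623 × 96.1)
  = 66.92 × 0.2102 = 14.07 mg/L
Convert: 14.07 mg/L × 1000 = 14070 µg/L

14100 µg/L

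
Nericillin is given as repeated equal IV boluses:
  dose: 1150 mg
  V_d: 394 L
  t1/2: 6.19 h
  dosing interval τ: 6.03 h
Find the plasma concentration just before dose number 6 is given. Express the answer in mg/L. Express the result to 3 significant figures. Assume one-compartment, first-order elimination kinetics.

2.92 mg/L

C₀ per dose = Dose / Vd = 1150 / 394 = 2.919 mg/L
k = ln2 / t½ = 0.693147 / 6.19 = 0.1120 h⁻¹
Fraction remaining after one interval: r = e^(−kτ) = e^(−0.1120 × 6.03) = 0.5090
Before dose 6, 5 doses have been given (aged 1τ, 2τ, 3τ, 4τ, 5τ).
C_trough = C₀ × (r + r² + … + r^5) = C₀ × r(1−r^5)/(1−r)
        = 2.919 × 0.5090 × (1 − 0.03417) / (1 − 0.5090) = 2.923 mg/L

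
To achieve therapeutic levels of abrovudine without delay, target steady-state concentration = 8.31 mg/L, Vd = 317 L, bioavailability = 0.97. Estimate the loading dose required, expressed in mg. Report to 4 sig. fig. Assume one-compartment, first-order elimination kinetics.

2716 mg

LD = Css × Vd / F = 8.31 × 317 / 0.97 = 2716 mg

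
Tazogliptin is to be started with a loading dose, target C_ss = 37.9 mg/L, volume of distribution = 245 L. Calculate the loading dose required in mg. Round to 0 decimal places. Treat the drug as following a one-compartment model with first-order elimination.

9286 mg

LD = Css × Vd = 37.9 × 245 = 9286 mg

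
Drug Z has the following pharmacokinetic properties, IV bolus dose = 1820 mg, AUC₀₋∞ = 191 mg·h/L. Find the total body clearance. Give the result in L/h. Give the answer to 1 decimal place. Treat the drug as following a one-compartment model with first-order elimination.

9.5 L/h

CL = Dose / AUC = 1820 / 191 = 9.529 L/h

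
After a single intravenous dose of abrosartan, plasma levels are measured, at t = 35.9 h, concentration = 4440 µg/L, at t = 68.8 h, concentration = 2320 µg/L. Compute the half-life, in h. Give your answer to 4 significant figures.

k = ln(C₁/C₂) / (t₂ − t₁) = ln(4440/2320) / (68.8 − 35.9)
  = 0.6491 / 32.90 = 0.01973 h⁻¹
t½ = ln2 / k = 0.693147 / 0.01973 = 35.13 h

35.13 h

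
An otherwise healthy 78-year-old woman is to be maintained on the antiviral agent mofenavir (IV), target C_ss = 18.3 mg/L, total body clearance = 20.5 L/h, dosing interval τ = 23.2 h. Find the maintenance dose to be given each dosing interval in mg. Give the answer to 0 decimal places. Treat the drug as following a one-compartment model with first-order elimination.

At steady state, Dose/τ = Css × CL.
Dose = Css × CL × τ = 18.3 × 20.50 × 23.2 = 8703 mg

8703 mg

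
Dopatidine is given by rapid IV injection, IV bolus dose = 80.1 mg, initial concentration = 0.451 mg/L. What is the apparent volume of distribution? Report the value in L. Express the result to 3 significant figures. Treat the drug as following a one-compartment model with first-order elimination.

178 L

Vd = Dose / C₀ = 80.10 / 0.451 = 177.6 L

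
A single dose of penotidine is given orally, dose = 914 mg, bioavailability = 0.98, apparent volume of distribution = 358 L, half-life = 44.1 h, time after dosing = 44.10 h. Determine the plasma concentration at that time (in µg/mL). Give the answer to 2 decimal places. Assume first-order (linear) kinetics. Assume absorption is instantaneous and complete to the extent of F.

1.25 µg/mL

Amount reaching circulation = F × Dose = 0.98 × 914.0 = 895.7 mg
C₀ = F·Dose / Vd = 895.7 / 358 = 2.502 mg/L
k = ln2 / t½ = 0.693147 / 44.1 = 0.01572 h⁻¹
t / t½ = 44.10 / 44.1 = 1 half-lives
C = C₀ × (1/2)^1 = 2.502 × 0.5000 = 1.251 mg/L
(1.251 mg/L = 1.251 µg/mL)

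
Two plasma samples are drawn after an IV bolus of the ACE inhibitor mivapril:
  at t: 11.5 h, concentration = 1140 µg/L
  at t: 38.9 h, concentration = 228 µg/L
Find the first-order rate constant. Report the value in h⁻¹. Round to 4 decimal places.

0.0587 h⁻¹

k = ln(C₁/C₂) / (t₂ − t₁) = ln(1140/228) / (38.9 − 11.5)
  = 1.609 / 27.40 = 0.05872 h⁻¹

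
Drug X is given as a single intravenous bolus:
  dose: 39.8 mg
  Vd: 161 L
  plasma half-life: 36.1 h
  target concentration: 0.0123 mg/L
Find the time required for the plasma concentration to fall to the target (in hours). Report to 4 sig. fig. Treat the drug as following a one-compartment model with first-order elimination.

156.3 h

C₀ = Dose / Vd = 39.80 / 161 = 0.2472 mg/L
k = ln2 / t½ = 0.693147 / 36.1 = 0.01920 h⁻¹
t = ln(C₀ / C) / k = ln(0.2472 / 0.0123) / 0.01920
  = ln(20.10) / 0.01920 = 3.001 / 0.01920 = 156.3 h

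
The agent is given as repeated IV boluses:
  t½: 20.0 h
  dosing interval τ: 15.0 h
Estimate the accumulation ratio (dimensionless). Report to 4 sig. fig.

2.467

k = ln2 / t½ = 0.693147 / 20.0 = 0.03466 h⁻¹
e^(−kτ) = e^(−0.03466 × 15.0) = 0.5946
Accumulation ratio R = 1 / (1 − e^(−kτ)) = 1 / (1 − 0.5946) = 2.467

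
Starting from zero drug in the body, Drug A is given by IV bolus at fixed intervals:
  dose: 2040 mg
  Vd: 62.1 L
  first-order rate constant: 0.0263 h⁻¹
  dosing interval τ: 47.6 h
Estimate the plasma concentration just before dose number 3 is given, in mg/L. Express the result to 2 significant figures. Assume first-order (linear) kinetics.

C₀ per dose = Dose / Vd = 2040 / 62.1 = 32.85 mg/L
Fraction remaining after one interval: r = e^(−kτ) = e^(−0.02630 × 47.6) = 0.2860
Before dose 3, 2 doses have been given (aged 1τ, 2τ).
C_trough = C₀ × (r + r²) = 32.85 × (0.2860 + 0.08180) = 12.08 mg/L

12 mg/L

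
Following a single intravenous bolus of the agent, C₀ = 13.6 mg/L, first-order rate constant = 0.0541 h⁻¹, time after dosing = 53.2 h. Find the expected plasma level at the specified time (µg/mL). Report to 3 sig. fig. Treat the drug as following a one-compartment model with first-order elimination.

C = C₀ · e^(−k·t) = 13.60 × e^(−0.05410 × 53.2)
  = 13.60 × 0.05624 = 0.7649 mg/L
(0.7649 mg/L = 0.7649 µg/mL)

0.765 µg/mL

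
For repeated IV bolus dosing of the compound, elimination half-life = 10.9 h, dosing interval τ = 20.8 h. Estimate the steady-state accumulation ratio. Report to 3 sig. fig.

k = ln2 / t½ = 0.693147 / 10.9 = 0.06359 h⁻¹
e^(−kτ) = e^(−0.06359 × 20.8) = 0.2664
Accumulation ratio R = 1 / (1 − e^(−kτ)) = 1 / (1 − 0.2664) = 1.363

1.36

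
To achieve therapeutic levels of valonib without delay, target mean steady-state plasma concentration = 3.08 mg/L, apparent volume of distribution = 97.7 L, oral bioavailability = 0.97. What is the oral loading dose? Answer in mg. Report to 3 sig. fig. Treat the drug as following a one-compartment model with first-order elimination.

LD = Css × Vd / F = 3.08 × 97.7 / 0.97 = 310.2 mg

310 mg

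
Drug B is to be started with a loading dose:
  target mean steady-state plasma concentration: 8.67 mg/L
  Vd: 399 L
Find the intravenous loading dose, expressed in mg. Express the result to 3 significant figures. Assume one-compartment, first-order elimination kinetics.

3460 mg

LD = Css × Vd = 8.67 × 399 = 3459 mg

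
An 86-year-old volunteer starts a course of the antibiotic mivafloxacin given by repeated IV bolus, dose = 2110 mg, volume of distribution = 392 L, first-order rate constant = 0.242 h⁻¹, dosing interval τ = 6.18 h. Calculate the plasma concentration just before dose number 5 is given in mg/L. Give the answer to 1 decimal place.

1.6 mg/L

C₀ per dose = Dose / Vd = 2110 / 392 = 5.383 mg/L
Fraction remaining after one interval: r = e^(−kτ) = e^(−0.2420 × 6.18) = 0.2241
Before dose 5, 4 doses have been given (aged 1τ, 2τ, 3τ, 4τ).
C_trough = C₀ × (r + r² + … + r^4) = C₀ × r(1−r^4)/(1−r)
        = 5.383 × 0.2241 × (1 − 0.002522) / (1 − 0.2241) = 1.551 mg/L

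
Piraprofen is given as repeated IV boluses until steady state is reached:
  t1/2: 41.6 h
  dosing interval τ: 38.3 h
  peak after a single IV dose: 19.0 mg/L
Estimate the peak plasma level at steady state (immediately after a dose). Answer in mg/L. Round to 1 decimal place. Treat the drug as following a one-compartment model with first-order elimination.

k = ln2 / t½ = 0.693147 / 41.6 = 0.01666 h⁻¹
e^(−kτ) = e^(−0.01666 × 38.3) = 0.5283
Accumulation ratio R = 1 / (1 − e^(−kτ)) = 1 / (1 − 0.5283) = 2.120
Steady-state peak = C₀ × R = 19.0 × 2.120 = 40.28 mg/L

40.3 mg/L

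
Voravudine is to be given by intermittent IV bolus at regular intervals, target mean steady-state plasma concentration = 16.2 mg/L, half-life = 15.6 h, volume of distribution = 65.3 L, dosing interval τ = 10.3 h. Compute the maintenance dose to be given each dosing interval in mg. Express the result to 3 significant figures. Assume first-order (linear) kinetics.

484 mg

k = ln2 / t½ = 0.693147 / 15.6 = 0.04443 h⁻¹
CL = k × Vd = 0.04443 × 65.3 = 2.901 L/h
At steady state, Dose/τ = Css × CL.
Dose = Css × CL × τ = 16.2 × 2.901 × 10.3 = 484.1 mg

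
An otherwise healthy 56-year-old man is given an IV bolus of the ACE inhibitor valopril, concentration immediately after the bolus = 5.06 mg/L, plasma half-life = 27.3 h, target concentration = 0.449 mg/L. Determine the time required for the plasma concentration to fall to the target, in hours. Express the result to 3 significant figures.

k = ln2 / t½ = 0.693147 / 27.3 = 0.02539 h⁻¹
t = ln(C₀ / C) / k = ln(5.060 / 0.449) / 0.02539
  = ln(11.27) / 0.02539 = 2.422 / 0.02539 = 95.39 h

95.4 h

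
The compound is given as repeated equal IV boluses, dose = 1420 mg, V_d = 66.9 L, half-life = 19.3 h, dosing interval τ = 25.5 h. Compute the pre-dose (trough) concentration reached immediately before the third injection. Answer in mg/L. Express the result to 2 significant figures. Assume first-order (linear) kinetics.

C₀ per dose = Dose / Vd = 1420 / 66.9 = 21.23 mg/L
k = ln2 / t½ = 0.693147 / 19.3 = 0.03591 h⁻¹
Fraction remaining after one interval: r = e^(−kτ) = e^(−0.03591 × 25.5) = 0.4002
Before dose 3, 2 doses have been given (aged 1τ, 2τ).
C_trough = C₀ × (r + r²) = 21.23 × (0.4002 + 0.1602) = 11.90 mg/L

12 mg/L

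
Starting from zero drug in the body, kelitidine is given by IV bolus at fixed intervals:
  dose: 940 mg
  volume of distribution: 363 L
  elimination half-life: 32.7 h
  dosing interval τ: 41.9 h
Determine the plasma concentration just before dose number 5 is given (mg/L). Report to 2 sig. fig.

C₀ per dose = Dose / Vd = 940 / 363 = 2.590 mg/L
k = ln2 / t½ = 0.693147 / 32.7 = 0.02120 h⁻¹
Fraction remaining after one interval: r = e^(−kτ) = e^(−0.02120 × 41.9) = 0.4114
Before dose 5, 4 doses have been given (aged 1τ, 2τ, 3τ, 4τ).
C_trough = C₀ × (r + r² + … + r^4) = C₀ × r(1−r^4)/(1−r)
        = 2.590 × 0.4114 × (1 − 0.02865) / (1 − 0.4114) = 1.758 mg/L

1.8 mg/L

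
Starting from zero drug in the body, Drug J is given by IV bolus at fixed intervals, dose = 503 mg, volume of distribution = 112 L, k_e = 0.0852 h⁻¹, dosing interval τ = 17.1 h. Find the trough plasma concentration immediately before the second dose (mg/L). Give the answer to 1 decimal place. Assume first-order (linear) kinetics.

C₀ per dose = Dose / Vd = 503 / 112 = 4.491 mg/L
Fraction remaining after one interval: r = e^(−kτ) = e^(−0.08520 × 17.1) = 0.2330
Before dose 2, 1 dose has been given (aged 1τ).
C_trough = C₀ × r = 4.491 × 0.2330 = 1.046 mg/L

1.0 mg/L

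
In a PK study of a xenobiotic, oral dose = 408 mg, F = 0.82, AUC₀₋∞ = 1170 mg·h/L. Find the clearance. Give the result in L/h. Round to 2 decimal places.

0.29 L/h

CL = F·Dose / AUC = 0.82 × 408 / 1170 = 0.2859 L/h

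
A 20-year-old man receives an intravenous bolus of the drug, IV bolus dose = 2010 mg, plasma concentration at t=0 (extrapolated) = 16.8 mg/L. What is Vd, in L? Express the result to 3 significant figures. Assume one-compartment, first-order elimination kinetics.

Vd = Dose / C₀ = 2010 / 16.8 = 119.6 L

120 L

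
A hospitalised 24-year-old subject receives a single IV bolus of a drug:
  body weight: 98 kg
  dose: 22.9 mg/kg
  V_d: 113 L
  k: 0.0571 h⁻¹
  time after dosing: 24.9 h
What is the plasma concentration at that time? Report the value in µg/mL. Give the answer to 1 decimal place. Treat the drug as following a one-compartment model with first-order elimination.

4.8 µg/mL

Total dose = 22.9 × 98 = 2244 mg
C₀ = Dose / Vd = 2244 / 113 = 19.86 mg/L
C = C₀ · e^(−k·t) = 19.86 × e^(−0.05710 × 24.9)
  = 19.86 × 0.2413 = 4.792 mg/L
(4.792 mg/L = 4.792 µg/mL)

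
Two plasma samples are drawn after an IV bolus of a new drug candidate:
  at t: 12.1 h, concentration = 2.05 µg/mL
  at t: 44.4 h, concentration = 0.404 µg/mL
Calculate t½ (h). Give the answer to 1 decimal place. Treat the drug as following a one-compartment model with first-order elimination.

k = ln(C₁/C₂) / (t₂ − t₁) = ln(2.05/0.404) / (44.4 − 12.1)
  = 1.624 / 32.30 = 0.05028 h⁻¹
t½ = ln2 / k = 0.693147 / 0.05028 = 13.79 h

13.8 h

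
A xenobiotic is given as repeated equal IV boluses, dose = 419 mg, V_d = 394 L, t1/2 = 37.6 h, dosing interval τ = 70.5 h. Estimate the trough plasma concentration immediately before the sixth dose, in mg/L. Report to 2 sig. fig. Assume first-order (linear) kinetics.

C₀ per dose = Dose / Vd = 419 / 394 = 1.063 mg/L
k = ln2 / t½ = 0.693147 / 37.6 = 0.01843 h⁻¹
Fraction remaining after one interval: r = e^(−kτ) = e^(−0.01843 × 70.5) = 0.2727
Before dose 6, 5 doses have been given (aged 1τ, 2τ, 3τ, 4τ, 5τ).
C_trough = C₀ × (r + r² + … + r^5) = C₀ × r(1−r^5)/(1−r)
        = 1.063 × 0.2727 × (1 − 0.001508) / (1 − 0.2727) = 0.3980 mg/L

0.40 mg/L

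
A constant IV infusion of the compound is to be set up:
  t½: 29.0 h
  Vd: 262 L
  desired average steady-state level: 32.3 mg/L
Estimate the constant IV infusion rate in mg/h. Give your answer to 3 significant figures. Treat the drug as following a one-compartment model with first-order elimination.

k = ln2 / t½ = 0.693147 / 29.0 = 0.02390 h⁻¹
CL = k × Vd = 0.02390 × 262 = 6.262 L/h
At steady state, infusion rate R₀ = Css × CL = 32.3 × 6.262 = 202.3 mg/h

202 mg/h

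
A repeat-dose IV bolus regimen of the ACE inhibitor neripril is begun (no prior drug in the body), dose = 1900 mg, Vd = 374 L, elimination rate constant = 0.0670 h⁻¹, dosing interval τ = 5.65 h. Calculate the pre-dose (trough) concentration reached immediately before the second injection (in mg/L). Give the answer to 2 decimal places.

C₀ per dose = Dose / Vd = 1900 / 374 = 5.080 mg/L
Fraction remaining after one interval: r = e^(−kτ) = e^(−0.06700 × 5.65) = 0.6849
Before dose 2, 1 dose has been given (aged 1τ).
C_trough = C₀ × r = 5.080 × 0.6849 = 3.479 mg/L

3.48 mg/L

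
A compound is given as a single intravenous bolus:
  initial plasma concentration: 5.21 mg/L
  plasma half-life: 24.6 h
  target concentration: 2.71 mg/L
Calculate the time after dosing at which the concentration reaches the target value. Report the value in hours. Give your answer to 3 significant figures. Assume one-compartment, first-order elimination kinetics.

k = ln2 / t½ = 0.693147 / 24.6 = 0.02818 h⁻¹
t = ln(C₀ / C) / k = ln(5.210 / 2.71) / 0.02818
  = ln(1.923) / 0.02818 = 0.6539 / 0.02818 = 23.20 h

23.2 h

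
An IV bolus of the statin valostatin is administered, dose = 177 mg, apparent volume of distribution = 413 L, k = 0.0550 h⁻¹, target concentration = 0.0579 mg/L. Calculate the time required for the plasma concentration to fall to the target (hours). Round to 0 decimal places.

C₀ = Dose / Vd = 177.0 / 413 = 0.4286 mg/L
t = ln(C₀ / C) / k = ln(0.4286 / 0.0579) / 0.05500
  = ln(7.402) / 0.05500 = 2.002 / 0.05500 = 36.40 h

36 h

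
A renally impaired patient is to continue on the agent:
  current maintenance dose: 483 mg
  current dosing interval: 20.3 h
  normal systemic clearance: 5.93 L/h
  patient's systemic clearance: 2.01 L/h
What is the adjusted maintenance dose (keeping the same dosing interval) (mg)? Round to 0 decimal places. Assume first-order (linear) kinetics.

164 mg

To keep the same average steady-state level, dosing rate must scale with clearance.
CL ratio = 2.01 / 5.93 = 0.3390
New dose (same interval) = 483 × 0.3390 = 163.7 mg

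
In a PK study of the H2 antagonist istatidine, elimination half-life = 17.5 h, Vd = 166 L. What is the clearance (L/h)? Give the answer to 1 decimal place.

k = ln2 / t½ = 0.693147 / 17.5 = 0.03961 h⁻¹
CL = k × Vd = 0.03961 × 166 = 6.575 L/h

6.6 L/h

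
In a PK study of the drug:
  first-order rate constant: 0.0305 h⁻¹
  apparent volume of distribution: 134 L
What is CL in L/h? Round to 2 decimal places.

4.09 L/h

CL = k × Vd = 0.0305 × 134 = 4.087 L/h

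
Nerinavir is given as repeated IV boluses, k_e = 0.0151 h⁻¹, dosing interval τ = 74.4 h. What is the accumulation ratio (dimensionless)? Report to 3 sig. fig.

e^(−kτ) = e^(−0.01510 × 74.4) = 0.3252
Accumulation ratio R = 1 / (1 − e^(−kτ)) = 1 / (1 − 0.3252) = 1.482

1.48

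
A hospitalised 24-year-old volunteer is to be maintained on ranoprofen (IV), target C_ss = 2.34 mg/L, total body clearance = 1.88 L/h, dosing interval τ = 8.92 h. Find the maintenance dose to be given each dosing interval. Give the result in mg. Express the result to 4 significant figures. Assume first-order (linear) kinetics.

At steady state, Dose/τ = Css × CL.
Dose = Css × CL × τ = 2.34 × 1.880 × 8.92 = 39.24 mg

39.24 mg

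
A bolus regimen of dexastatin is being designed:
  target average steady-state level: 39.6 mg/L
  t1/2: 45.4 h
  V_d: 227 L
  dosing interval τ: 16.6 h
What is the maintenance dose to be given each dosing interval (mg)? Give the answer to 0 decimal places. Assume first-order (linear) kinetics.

k = ln2 / t½ = 0.693147 / 45.4 = 0.01527 h⁻¹
CL = k × Vd = 0.01527 × 227 = 3.466 L/h
At steady state, Dose/τ = Css × CL.
Dose = Css × CL × τ = 39.6 × 3.466 × 16.6 = 2278 mg

2278 mg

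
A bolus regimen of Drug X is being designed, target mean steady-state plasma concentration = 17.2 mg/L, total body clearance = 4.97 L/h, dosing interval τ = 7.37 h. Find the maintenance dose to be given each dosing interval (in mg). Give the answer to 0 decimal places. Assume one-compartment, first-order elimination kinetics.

At steady state, Dose/τ = Css × CL.
Dose = Css × CL × τ = 17.2 × 4.970 × 7.37 = 630.0 mg

630 mg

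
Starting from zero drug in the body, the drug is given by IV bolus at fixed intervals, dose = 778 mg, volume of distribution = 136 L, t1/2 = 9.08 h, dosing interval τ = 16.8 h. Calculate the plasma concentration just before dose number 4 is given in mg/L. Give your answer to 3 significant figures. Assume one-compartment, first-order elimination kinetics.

C₀ per dose = Dose / Vd = 778 / 136 = 5.721 mg/L
k = ln2 / t½ = 0.693147 / 9.08 = 0.07634 h⁻¹
Fraction remaining after one interval: r = e^(−kτ) = e^(−0.07634 × 16.8) = 0.2773
Before dose 4, 3 doses have been given (aged 1τ, 2τ, 3τ).
C_trough = C₀ × (r + r² + … + r^3) = C₀ × r(1−r^3)/(1−r)
        = 5.721 × 0.2773 × (1 − 0.02132) / (1 − 0.2773) = 2.148 mg/L

2.15 mg/L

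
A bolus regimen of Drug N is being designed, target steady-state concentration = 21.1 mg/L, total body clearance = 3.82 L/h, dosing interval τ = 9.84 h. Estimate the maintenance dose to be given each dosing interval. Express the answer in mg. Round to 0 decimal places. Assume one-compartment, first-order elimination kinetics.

At steady state, Dose/τ = Css × CL.
Dose = Css × CL × τ = 21.1 × 3.820 × 9.84 = 793.1 mg

793 mg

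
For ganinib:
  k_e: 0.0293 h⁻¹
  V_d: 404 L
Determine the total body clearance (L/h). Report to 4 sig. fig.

11.84 L/h

CL = k × Vd = 0.0293 × 404 = 11.84 L/h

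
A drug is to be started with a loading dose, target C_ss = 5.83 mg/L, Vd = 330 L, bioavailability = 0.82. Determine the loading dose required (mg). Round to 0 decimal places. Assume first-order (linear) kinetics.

LD = Css × Vd / F = 5.83 × 330 / 0.82 = 2346 mg

2346 mg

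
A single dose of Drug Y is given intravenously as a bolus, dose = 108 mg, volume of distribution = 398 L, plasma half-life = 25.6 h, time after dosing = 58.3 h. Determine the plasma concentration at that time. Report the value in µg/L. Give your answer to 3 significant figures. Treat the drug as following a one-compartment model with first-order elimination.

56.0 µg/L

C₀ = Dose / Vd = 108.0 / 398 = 0.2714 mg/L
k = ln2 / t½ = 0.693147 / 25.6 = 0.02708 h⁻¹
C = C₀ · e^(−k·t) = 0.2714 × e^(−0.02708 × 58.3)
  = 0.2714 × 0.2062 = 0.05596 mg/L
Convert: 0.05596 mg/L × 1000 = 55.96 µg/L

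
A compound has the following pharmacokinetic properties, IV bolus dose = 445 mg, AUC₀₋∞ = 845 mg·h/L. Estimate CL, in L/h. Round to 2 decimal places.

0.53 L/h

CL = Dose / AUC = 445 / 845 = 0.5266 L/h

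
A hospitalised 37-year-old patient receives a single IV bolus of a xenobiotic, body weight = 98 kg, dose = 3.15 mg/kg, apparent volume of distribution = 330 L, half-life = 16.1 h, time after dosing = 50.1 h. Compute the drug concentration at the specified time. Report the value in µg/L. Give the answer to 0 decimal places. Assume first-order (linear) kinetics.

108 µg/L

Total dose = 3.15 × 98 = 308.7 mg
C₀ = Dose / Vd = 308.7 / 330 = 0.9355 mg/L
k = ln2 / t½ = 0.693147 / 16.1 = 0.04305 h⁻¹
C = C₀ · e^(−k·t) = 0.9355 × e^(−0.04305 × 50.1)
  = 0.9355 × 0.1157 = 0.1082 mg/L
Convert: 0.1082 mg/L × 1000 = 108.2 µg/L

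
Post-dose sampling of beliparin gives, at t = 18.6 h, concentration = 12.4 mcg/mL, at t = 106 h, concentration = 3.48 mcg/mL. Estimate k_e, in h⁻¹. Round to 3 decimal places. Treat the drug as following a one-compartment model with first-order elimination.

0.015 h⁻¹

k = ln(C₁/C₂) / (t₂ − t₁) = ln(12.4/3.48) / (106 − 18.6)
  = 1.271 / 87.40 = 0.01454 h⁻¹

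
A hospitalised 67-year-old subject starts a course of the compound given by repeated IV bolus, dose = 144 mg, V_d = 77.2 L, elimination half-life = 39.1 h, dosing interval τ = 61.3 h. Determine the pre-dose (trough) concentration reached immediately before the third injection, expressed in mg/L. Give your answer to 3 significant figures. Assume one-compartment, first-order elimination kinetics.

C₀ per dose = Dose / Vd = 144 / 77.2 = 1.865 mg/L
k = ln2 / t½ = 0.693147 / 39.1 = 0.01773 h⁻¹
Fraction remaining after one interval: r = e^(−kτ) = e^(−0.01773 × 61.3) = 0.3373
Before dose 3, 2 doses have been given (aged 1τ, 2τ).
C_trough = C₀ × (r + r²) = 1.865 × (0.3373 + 0.1138) = 0.8413 mg/L

0.841 mg/L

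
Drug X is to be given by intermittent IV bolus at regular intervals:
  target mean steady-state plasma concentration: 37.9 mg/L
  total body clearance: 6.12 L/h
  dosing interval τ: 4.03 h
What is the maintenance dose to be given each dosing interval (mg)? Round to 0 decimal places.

At steady state, Dose/τ = Css × CL.
Dose = Css × CL × τ = 37.9 × 6.120 × 4.03 = 934.8 mg

935 mg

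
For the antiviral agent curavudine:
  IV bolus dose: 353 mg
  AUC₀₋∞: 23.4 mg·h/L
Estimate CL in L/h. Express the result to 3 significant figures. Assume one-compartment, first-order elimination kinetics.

CL = Dose / AUC = 353 / 23.4 = 15.09 L/h

15.1 L/h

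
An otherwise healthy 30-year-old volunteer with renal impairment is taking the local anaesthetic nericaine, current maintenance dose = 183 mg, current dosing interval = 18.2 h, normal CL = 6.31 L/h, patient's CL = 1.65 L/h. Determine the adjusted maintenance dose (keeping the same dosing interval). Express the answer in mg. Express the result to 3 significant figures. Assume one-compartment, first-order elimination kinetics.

47.9 mg

To keep the same average steady-state level, dosing rate must scale with clearance.
CL ratio = 1.65 / 6.31 = 0.2615
New dose (same interval) = 183 × 0.2615 = 47.85 mg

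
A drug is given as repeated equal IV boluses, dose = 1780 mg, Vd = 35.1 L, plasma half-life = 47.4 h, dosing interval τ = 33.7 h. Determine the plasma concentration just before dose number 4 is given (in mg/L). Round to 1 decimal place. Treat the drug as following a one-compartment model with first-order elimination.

C₀ per dose = Dose / Vd = 1780 / 35.1 = 50.71 mg/L
k = ln2 / t½ = 0.693147 / 47.4 = 0.01462 h⁻¹
Fraction remaining after one interval: r = e^(−kτ) = e^(−0.01462 × 33.7) = 0.6110
Before dose 4, 3 doses have been given (aged 1τ, 2τ, 3τ).
C_trough = C₀ × (r + r² + … + r^3) = C₀ × r(1−r^3)/(1−r)
        = 50.71 × 0.6110 × (1 − 0.2281) / (1 − 0.6110) = 61.48 mg/L

61.5 mg/L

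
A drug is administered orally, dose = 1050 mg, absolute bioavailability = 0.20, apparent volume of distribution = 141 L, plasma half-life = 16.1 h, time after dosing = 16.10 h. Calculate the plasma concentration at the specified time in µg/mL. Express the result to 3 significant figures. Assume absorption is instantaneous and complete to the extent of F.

Amount reaching circulation = F × Dose = 0.20 × 1050 = 210.0 mg
C₀ = F·Dose / Vd = 210.0 / 141 = 1.489 mg/L
k = ln2 / t½ = 0.693147 / 16.1 = 0.04305 h⁻¹
t / t½ = 16.10 / 16.1 = 1 half-lives
C = C₀ × (1/2)^1 = 1.489 × 0.5000 = 0.7445 mg/L
(0.7445 mg/L = 0.7445 µg/mL)

0.745 µg/mL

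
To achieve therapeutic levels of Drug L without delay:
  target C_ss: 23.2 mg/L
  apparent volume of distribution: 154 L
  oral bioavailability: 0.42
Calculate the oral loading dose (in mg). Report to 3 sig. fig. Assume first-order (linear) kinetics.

LD = Css × Vd / F = 23.2 × 154 / 0.42 = 8507 mg

8510 mg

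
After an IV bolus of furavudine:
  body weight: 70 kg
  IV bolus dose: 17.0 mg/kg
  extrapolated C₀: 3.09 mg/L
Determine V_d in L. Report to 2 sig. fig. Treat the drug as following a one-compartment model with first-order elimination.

390 L

Dose = 17.0 × 70 = 1190 mg
Vd = Dose / C₀ = 1190 / 3.09 = 385.1 L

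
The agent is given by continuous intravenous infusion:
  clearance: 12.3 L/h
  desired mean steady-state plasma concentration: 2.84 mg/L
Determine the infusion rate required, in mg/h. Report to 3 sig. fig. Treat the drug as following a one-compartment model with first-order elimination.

At steady state, infusion rate R₀ = Css × CL = 2.84 × 12.30 = 34.93 mg/h

34.9 mg/h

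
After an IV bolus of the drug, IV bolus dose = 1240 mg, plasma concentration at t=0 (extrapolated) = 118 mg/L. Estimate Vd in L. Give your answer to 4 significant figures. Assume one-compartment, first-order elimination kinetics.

Vd = Dose / C₀ = 1240 / 118 = 10.51 L

10.51 L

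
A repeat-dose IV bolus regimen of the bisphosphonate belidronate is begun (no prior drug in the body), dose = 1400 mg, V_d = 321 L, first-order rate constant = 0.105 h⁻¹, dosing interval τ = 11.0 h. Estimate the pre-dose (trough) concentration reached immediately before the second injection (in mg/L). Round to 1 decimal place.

C₀ per dose = Dose / Vd = 1400 / 321 = 4.361 mg/L
Fraction remaining after one interval: r = e^(−kτ) = e^(−0.1050 × 11.0) = 0.3151
Before dose 2, 1 dose has been given (aged 1τ).
C_trough = C₀ × r = 4.361 × 0.3151 = 1.374 mg/L

1.4 mg/L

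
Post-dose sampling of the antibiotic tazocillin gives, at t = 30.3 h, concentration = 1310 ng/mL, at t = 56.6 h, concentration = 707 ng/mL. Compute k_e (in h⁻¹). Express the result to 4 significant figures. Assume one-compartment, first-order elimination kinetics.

k = ln(C₁/C₂) / (t₂ − t₁) = ln(1310/707) / (56.6 − 30.3)
  = 0.6168 / 26.30 = 0.02345 h⁻¹

0.02345 h⁻¹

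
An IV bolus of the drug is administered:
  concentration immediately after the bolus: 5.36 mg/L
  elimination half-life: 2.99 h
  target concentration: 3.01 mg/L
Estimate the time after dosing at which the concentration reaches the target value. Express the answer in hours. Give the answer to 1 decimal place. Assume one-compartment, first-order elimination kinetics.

k = ln2 / t½ = 0.693147 / 2.99 = 0.2318 h⁻¹
t = ln(C₀ / C) / k = ln(5.360 / 3.01) / 0.2318
  = ln(1.781) / 0.2318 = 0.5772 / 0.2318 = 2.490 h

2.5 h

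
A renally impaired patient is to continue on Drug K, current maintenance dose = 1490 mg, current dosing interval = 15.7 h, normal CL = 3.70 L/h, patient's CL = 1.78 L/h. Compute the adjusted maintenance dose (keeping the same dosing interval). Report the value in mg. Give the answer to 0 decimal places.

717 mg

To keep the same average steady-state level, dosing rate must scale with clearance.
CL ratio = 1.78 / 3.70 = 0.4811
New dose (same interval) = 1490 × 0.4811 = 716.8 mg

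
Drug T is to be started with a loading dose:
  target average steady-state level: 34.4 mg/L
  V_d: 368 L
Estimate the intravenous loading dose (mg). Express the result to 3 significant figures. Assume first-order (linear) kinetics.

LD = Css × Vd = 34.4 × 368 = 12660 mg

12700 mg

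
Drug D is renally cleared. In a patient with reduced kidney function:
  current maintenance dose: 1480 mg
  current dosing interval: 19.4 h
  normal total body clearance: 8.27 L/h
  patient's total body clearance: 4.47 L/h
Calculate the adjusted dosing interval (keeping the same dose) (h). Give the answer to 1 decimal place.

To keep the same average steady-state level, dosing rate must scale with clearance.
CL ratio = 4.47 / 8.27 = 0.5405
New interval (same dose) = 19.4 / 0.5405 = 35.89 h

35.9 h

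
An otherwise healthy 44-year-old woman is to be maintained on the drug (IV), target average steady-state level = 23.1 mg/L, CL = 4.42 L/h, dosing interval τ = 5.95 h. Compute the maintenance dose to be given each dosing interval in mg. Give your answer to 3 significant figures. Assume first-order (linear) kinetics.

At steady state, Dose/τ = Css × CL.
Dose = Css × CL × τ = 23.1 × 4.420 × 5.95 = 607.5 mg

608 mg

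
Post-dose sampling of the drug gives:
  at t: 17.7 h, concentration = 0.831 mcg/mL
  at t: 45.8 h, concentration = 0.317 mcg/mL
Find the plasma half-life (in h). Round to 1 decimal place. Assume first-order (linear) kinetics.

k = ln(C₁/C₂) / (t₂ − t₁) = ln(0.831/0.317) / (45.8 − 17.7)
  = 0.9637 / 28.10 = 0.03430 h⁻¹
t½ = ln2 / k = 0.693147 / 0.03430 = 20.21 h

20.2 h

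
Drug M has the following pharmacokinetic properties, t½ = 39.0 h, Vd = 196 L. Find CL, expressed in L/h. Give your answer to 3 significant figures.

3.48 L/h

k = ln2 / t½ = 0.693147 / 39.0 = 0.01777 h⁻¹
CL = k × Vd = 0.01777 × 196 = 3.483 L/h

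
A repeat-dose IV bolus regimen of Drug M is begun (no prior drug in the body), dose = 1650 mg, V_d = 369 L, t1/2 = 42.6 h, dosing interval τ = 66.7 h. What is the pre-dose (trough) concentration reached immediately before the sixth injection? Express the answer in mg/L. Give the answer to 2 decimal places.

C₀ per dose = Dose / Vd = 1650 / 369 = 4.472 mg/L
k = ln2 / t½ = 0.693147 / 42.6 = 0.01627 h⁻¹
Fraction remaining after one interval: r = e^(−kτ) = e^(−0.01627 × 66.7) = 0.3378
Before dose 6, 5 doses have been given (aged 1τ, 2τ, 3τ, 4τ, 5τ).
C_trough = C₀ × (r + r² + … + r^5) = C₀ × r(1−r^5)/(1−r)
        = 4.472 × 0.3378 × (1 − 0.004398) / (1 − 0.3378) = 2.271 mg/L

2.27 mg/L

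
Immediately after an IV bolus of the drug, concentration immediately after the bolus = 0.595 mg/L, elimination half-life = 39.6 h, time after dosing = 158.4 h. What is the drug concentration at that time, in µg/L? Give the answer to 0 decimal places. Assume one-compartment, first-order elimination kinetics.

37 µg/L

k = ln2 / t½ = 0.693147 / 39.6 = 0.01750 h⁻¹
t / t½ = 158.4 / 39.6 = 4 half-lives
C = C₀ × (1/2)^4 = 0.5950 × 0.06250 = 0.03719 mg/L
Convert: 0.03719 mg/L × 1000 = 37.19 µg/L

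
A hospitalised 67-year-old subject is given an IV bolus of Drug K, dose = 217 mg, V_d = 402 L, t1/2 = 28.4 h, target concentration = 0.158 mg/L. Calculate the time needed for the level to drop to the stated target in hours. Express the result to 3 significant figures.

C₀ = Dose / Vd = 217.0 / 402 = 0.5398 mg/L
k = ln2 / t½ = 0.693147 / 28.4 = 0.02441 h⁻¹
t = ln(C₀ / C) / k = ln(0.5398 / 0.158) / 0.02441
  = ln(3.416) / 0.02441 = 1.228 / 0.02441 = 50.31 h

50.3 h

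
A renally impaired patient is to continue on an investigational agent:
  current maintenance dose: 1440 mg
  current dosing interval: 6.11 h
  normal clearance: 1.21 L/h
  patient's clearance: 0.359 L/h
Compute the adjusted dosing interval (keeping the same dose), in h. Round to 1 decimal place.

To keep the same average steady-state level, dosing rate must scale with clearance.
CL ratio = 0.359 / 1.21 = 0.2967
New interval (same dose) = 6.11 / 0.2967 = 20.59 h

20.6 h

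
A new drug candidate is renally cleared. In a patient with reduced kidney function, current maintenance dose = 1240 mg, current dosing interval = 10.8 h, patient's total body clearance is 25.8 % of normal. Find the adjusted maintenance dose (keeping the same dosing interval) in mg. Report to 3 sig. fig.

To keep the same average steady-state level, dosing rate must scale with clearance.
CL ratio = 25.8 / 100 = 0.2580
New dose (same interval) = 1240 × 0.2580 = 319.9 mg

320 mg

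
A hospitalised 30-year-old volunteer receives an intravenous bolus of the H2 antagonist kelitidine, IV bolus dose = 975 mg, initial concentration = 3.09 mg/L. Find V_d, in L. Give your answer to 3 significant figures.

Vd = Dose / C₀ = 975.0 / 3.09 = 315.5 L

316 L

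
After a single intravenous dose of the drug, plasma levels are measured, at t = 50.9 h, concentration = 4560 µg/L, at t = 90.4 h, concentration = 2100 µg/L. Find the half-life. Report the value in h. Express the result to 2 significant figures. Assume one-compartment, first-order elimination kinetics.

k = ln(C₁/C₂) / (t₂ − t₁) = ln(4560/2100) / (90.4 − 50.9)
  = 0.7754 / 39.50 = 0.01963 h⁻¹
t½ = ln2 / k = 0.693147 / 0.01963 = 35.31 h

35 h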